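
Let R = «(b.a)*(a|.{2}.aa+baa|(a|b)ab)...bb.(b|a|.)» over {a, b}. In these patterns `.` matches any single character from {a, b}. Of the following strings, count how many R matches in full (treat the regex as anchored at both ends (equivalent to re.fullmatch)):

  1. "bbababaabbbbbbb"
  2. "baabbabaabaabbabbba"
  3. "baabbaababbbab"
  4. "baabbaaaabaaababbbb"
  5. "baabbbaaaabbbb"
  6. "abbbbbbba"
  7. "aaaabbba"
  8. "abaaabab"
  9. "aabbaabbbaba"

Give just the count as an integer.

1 → no match
2 → no match
3 → match
4 → match
5 → no match
6 → no match
7 → match
8 → no match
9 → no match
Total matched: 3

3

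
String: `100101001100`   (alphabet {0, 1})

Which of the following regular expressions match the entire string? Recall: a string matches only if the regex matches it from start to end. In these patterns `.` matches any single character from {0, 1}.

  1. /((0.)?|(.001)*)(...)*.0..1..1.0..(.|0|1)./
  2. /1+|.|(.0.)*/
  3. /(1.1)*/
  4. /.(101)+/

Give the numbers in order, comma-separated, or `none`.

1 → no match
2 → match
3 → no match
4 → no match — must end with `101`

2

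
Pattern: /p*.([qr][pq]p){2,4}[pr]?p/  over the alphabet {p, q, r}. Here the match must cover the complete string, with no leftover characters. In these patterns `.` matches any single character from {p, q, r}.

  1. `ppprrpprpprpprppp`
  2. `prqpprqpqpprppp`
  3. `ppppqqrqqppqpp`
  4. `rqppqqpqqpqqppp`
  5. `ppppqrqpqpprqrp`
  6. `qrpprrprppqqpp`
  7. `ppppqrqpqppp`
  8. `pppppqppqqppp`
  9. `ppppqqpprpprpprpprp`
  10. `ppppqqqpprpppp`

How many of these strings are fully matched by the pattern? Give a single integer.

6

1 → match
2 → match
3 → no match
4 → match
5 → no match
6 → no match
7 → match
8 → match
9 → match
10 → no match
Total matched: 6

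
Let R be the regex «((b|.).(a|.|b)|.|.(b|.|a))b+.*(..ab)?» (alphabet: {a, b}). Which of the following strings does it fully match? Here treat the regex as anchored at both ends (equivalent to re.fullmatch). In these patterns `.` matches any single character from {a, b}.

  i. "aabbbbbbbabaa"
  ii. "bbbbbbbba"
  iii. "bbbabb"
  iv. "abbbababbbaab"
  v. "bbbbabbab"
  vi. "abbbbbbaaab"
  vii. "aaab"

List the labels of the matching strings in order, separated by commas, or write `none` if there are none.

i, ii, iii, iv, v, vi, vii

i → match
ii. "bbbbbbbba" → match
iii. "bbbabb" → match
iv → match
v. "bbbbabbab" → match
vi. "abbbbbbaaab" → match
vii. "aaab" → match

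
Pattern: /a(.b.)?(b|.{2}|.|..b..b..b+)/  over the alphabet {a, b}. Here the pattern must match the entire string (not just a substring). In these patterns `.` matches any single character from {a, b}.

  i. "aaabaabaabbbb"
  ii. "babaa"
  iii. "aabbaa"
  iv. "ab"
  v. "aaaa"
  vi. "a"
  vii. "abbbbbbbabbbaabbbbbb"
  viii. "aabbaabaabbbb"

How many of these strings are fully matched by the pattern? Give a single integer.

i → match
ii. "babaa" → no match — must start with "a"
iii. "aabbaa" → match
iv. "ab" → match
v. "aaaa" → no match
vi. "a" → no match
vii → no match
viii → match
Total matched: 4

4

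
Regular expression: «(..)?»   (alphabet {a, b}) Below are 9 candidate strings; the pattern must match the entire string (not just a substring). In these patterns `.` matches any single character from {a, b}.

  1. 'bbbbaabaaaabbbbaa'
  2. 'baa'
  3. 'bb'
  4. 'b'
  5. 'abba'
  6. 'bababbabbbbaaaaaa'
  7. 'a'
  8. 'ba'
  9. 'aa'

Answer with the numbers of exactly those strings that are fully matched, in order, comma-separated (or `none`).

1 → no match
2. 'baa' → no match
3. 'bb' → match
4. 'b' → no match
5. 'abba' → no match
6 → no match
7. 'a' → no match
8. 'ba' → match
9. 'aa' → match

3, 8, 9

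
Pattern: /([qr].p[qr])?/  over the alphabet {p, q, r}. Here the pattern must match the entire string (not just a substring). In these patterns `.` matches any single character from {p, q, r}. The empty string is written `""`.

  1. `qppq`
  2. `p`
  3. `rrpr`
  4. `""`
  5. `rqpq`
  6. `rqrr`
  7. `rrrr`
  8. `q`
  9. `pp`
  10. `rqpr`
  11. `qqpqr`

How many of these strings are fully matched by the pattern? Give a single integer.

1 → match
2 → no match
3 → match
4 → match
5 → match
6 → no match
7 → no match
8 → no match
9 → no match
10 → match
11 → no match
Total matched: 5

5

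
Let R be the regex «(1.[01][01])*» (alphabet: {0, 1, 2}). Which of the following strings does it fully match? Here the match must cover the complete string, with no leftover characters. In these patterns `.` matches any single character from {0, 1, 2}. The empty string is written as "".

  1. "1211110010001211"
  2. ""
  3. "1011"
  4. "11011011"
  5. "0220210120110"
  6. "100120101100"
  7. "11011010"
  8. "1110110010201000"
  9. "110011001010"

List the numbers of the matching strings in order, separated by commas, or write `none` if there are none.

1 → match
2. "" → match
3. "1011" → match
4. "11011011" → match
5 → no match
6. "100120101100" → no match
7. "11011010" → match
8 → no match
9. "110011001010" → match

1, 2, 3, 4, 7, 9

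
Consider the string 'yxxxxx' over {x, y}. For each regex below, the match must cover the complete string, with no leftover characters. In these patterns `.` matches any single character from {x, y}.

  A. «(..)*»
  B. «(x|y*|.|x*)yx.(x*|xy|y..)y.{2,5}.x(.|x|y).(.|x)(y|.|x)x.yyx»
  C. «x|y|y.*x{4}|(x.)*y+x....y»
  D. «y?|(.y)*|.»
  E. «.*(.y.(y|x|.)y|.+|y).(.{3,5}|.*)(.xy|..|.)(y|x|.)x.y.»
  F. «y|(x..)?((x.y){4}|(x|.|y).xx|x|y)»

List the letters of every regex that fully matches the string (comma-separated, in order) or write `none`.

A → match
B → no match — must end with 'yyx'
C → match
D → no match
E → no match
F → no match

A, C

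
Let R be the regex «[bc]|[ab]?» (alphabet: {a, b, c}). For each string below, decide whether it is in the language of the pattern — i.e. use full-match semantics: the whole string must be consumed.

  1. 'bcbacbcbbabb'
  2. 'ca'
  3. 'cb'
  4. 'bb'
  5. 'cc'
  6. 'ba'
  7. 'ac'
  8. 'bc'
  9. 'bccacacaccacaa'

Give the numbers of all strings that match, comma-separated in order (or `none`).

1. 'bcbacbcbbabb' → no match
2. 'ca' → no match
3. 'cb' → no match
4. 'bb' → no match
5. 'cc' → no match
6. 'ba' → no match
7. 'ac' → no match
8. 'bc' → no match
9 → no match

none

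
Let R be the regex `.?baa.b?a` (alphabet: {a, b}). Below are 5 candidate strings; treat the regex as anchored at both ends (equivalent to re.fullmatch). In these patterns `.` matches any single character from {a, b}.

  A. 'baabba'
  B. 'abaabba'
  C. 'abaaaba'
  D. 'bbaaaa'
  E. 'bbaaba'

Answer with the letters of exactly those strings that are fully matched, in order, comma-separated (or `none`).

A → match
B → match
C → match
D → match
E → match

A, B, C, D, E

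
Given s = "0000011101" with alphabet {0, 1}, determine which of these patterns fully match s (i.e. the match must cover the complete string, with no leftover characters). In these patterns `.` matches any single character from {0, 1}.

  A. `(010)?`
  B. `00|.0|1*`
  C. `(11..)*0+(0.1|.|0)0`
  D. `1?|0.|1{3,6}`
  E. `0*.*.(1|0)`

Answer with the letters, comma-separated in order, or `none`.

A → no match
B → no match
C → no match — must end with "0"
D → no match
E → match

E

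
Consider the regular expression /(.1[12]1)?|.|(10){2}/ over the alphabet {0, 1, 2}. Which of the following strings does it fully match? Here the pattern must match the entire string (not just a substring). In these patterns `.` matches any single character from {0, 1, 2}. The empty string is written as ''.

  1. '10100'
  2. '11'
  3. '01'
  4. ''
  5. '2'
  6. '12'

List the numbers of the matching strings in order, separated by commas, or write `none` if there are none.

4, 5

1 → no match
2 → no match
3 → no match
4 → match
5 → match
6 → no match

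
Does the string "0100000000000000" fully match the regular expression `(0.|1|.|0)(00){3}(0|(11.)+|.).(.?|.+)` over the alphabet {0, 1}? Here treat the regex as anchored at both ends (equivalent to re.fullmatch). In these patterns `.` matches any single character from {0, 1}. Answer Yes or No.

Yes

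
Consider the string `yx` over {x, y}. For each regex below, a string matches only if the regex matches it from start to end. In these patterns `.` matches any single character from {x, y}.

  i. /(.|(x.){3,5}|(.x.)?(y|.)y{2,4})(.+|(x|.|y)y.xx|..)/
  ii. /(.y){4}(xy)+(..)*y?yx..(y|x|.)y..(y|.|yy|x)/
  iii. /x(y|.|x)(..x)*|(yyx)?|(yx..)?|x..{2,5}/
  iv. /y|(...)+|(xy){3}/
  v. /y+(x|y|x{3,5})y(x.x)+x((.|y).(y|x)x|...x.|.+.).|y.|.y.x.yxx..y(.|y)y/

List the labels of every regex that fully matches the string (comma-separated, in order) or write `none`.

i → match
ii → no match
iii → no match
iv → no match
v → match

i, v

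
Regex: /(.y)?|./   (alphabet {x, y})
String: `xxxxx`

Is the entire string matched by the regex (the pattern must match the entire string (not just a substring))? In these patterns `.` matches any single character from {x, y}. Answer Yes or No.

No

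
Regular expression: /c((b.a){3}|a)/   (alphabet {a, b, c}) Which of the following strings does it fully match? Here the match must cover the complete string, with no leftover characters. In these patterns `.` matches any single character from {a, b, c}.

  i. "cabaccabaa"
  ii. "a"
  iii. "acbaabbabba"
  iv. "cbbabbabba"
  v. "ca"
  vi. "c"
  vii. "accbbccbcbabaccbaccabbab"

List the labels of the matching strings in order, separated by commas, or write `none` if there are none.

iv, v

i → no match
ii → no match — must start with "c"
iii → no match — must start with "c"
iv → match
v → match
vi → no match — must end with "a"
vii → no match — must start with "c"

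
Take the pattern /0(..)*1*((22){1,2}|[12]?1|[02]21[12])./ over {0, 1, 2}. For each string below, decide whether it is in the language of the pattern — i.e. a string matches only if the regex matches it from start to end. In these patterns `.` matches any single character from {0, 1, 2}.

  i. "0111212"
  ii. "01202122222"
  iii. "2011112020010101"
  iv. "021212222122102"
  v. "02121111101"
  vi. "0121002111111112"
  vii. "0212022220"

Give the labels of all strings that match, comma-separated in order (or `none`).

i, ii, vi, vii

i → match
ii → match
iii → no match — must start with "0"
iv → no match
v → no match
vi → match
vii → match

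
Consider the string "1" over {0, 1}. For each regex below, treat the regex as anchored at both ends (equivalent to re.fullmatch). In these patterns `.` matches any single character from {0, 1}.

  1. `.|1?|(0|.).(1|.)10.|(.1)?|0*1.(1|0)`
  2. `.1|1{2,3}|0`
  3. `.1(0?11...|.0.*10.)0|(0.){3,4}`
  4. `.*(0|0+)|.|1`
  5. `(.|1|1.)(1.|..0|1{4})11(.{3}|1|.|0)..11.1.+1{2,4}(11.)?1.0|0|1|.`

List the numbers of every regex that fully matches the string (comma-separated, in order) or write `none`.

1 → match
2 → no match
3 → no match
4 → match
5 → match

1, 4, 5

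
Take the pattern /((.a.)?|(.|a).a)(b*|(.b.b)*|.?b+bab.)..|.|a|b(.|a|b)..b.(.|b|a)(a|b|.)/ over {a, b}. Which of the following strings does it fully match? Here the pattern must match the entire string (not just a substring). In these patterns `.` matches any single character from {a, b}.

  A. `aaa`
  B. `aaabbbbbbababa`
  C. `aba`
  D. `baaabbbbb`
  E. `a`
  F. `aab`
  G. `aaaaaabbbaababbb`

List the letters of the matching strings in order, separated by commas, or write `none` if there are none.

B, D, E

A → no match
B → match
C → no match
D → match
E → match
F → no match
G → no match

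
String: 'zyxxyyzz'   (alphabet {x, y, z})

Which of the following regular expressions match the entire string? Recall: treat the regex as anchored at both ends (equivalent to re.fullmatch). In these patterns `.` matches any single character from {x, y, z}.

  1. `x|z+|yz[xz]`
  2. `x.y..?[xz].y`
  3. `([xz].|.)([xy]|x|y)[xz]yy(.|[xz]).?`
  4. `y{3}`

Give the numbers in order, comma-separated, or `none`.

3

1 → no match
2 → no match — must start with 'x'
3 → match
4 → no match — must start with 'y'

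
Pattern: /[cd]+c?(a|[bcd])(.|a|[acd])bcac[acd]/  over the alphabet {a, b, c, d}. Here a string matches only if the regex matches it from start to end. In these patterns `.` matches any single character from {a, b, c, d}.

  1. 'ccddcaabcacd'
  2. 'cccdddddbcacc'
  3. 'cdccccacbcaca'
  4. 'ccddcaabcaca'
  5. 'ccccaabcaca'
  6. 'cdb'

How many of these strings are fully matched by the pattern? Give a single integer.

1 → match
2 → match
3 → match
4 → match
5 → match
6 → no match
Total matched: 5

5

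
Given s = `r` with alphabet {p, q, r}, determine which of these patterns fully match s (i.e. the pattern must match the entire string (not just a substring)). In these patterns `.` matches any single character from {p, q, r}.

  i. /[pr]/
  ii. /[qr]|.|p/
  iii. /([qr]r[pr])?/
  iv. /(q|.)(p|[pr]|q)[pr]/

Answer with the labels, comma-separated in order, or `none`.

i, ii

i → match
ii → match
iii → no match
iv → no match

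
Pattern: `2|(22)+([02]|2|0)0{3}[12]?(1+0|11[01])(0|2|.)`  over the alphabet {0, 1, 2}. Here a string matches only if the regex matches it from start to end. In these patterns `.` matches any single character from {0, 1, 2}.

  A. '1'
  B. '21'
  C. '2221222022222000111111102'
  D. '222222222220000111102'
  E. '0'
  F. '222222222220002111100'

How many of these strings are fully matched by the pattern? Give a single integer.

A → no match
B → no match
C → no match
D → no match
E → no match
F → match
Total matched: 1

1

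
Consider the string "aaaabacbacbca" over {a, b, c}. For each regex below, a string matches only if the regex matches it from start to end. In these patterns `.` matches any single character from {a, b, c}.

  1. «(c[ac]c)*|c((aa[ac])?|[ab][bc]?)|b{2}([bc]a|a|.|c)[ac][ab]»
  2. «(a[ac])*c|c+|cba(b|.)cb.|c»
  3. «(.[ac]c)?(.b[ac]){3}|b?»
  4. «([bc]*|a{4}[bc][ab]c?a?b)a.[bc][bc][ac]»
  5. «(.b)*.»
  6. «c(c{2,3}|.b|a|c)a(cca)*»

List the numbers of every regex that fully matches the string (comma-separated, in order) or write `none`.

4

1 → no match
2 → no match
3 → no match
4 → match
5 → no match
6 → no match — must start with "c"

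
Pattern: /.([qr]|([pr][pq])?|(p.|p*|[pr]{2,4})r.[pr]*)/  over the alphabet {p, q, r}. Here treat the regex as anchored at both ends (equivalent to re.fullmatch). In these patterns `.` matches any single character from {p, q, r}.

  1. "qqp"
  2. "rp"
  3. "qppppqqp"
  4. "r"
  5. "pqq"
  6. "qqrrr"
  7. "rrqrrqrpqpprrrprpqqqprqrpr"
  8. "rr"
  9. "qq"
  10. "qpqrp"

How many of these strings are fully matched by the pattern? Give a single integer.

1. "qqp" → no match
2. "rp" → no match
3. "qppppqqp" → no match
4. "r" → match
5. "pqq" → no match
6. "qqrrr" → no match
7 → no match
8. "rr" → match
9. "qq" → match
10. "qpqrp" → match
Total matched: 4

4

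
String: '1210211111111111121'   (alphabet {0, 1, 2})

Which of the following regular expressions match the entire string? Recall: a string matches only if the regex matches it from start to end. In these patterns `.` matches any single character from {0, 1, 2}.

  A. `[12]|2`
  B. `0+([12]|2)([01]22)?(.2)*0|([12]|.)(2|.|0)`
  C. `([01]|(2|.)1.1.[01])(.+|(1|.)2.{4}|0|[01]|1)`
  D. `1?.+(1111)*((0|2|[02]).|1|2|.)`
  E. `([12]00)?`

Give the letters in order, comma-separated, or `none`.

C, D

A → no match
B → no match
C → match
D → match
E → no match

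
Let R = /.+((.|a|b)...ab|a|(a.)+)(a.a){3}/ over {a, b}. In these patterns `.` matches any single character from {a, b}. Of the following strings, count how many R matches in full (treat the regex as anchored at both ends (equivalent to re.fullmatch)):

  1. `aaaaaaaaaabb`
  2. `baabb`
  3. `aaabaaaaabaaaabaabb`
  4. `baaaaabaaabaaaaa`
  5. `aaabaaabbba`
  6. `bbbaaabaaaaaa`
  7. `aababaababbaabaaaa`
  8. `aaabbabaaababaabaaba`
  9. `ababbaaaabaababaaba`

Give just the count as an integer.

1 → no match — must end with `a`
2 → no match — must end with `a`
3 → no match — must end with `a`
4 → no match
5 → no match
6 → no match
7 → no match
8 → match
9 → no match
Total matched: 1

1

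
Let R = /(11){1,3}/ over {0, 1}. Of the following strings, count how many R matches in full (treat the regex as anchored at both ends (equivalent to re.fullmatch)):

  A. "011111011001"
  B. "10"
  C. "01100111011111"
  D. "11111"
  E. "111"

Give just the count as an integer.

0

A → no match — must start with "11"
B → no match — must start with "11"
C → no match — must start with "11"
D → no match
E → no match
Total matched: 0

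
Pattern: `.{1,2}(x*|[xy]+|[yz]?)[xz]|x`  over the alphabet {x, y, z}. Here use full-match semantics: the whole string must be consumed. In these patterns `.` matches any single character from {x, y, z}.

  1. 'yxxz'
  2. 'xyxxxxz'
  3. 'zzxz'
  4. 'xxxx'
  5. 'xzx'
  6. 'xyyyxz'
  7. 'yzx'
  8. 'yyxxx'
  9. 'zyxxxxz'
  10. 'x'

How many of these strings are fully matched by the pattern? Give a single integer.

10

1 → match
2 → match
3 → match
4 → match
5 → match
6 → match
7 → match
8 → match
9 → match
10 → match
Total matched: 10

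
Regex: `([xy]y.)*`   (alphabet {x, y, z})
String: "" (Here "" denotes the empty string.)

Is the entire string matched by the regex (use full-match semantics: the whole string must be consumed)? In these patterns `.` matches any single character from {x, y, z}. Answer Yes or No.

Yes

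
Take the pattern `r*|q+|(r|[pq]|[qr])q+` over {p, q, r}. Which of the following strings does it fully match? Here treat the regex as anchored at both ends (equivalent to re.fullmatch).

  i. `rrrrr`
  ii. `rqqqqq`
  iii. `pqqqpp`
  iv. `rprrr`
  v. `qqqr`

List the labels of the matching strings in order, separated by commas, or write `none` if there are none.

i, ii

i → match
ii → match
iii → no match
iv → no match
v → no match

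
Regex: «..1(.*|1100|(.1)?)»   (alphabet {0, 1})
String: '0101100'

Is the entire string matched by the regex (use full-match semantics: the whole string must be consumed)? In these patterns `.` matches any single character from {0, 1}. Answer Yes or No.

No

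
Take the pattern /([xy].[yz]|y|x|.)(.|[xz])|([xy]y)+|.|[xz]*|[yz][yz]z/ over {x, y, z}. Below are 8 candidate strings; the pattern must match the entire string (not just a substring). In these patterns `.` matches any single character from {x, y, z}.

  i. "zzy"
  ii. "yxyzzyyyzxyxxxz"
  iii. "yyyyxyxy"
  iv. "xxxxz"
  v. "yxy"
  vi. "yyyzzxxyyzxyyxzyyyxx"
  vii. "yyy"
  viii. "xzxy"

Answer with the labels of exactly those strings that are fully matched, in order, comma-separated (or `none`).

i → no match
ii → no match
iii → match
iv → match
v → no match
vi → no match
vii → no match
viii → no match

iii, iv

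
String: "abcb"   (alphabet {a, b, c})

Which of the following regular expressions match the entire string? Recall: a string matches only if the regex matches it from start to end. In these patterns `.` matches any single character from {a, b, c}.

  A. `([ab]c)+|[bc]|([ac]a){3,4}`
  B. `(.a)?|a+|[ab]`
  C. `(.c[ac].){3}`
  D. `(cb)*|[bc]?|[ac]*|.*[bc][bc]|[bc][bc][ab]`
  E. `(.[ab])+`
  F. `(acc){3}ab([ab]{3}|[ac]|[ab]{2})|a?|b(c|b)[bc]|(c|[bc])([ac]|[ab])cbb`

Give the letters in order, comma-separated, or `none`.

D, E

A → no match
B → no match
C → no match
D → match
E → match
F → no match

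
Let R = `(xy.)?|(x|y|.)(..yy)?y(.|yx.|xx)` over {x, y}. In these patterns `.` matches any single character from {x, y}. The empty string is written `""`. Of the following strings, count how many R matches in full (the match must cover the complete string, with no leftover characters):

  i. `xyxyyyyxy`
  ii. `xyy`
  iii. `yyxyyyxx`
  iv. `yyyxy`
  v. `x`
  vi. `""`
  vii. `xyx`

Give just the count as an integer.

i → match
ii → match
iii → match
iv → match
v → no match
vi → match
vii → match
Total matched: 6

6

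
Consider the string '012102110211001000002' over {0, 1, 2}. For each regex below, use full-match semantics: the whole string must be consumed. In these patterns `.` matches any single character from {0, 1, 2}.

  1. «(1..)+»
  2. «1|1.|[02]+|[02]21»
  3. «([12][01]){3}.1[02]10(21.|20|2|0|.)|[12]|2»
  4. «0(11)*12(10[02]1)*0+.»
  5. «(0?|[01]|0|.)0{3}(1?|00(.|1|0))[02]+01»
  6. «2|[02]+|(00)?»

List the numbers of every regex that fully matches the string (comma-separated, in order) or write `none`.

1 → no match — must start with '1'
2 → no match
3 → no match
4 → match
5 → no match — must end with '01'
6 → no match

4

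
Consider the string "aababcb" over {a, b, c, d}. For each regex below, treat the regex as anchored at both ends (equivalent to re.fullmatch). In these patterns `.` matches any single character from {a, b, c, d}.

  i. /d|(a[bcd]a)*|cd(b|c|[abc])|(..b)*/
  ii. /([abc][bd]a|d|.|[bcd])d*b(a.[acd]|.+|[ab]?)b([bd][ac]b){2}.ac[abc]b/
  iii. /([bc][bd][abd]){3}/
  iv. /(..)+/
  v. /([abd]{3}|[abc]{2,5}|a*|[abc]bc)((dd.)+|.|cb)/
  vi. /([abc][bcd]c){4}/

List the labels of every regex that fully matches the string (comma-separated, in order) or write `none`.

i → no match
ii → no match
iii → no match
iv → no match
v → match
vi → no match — must end with "c"

v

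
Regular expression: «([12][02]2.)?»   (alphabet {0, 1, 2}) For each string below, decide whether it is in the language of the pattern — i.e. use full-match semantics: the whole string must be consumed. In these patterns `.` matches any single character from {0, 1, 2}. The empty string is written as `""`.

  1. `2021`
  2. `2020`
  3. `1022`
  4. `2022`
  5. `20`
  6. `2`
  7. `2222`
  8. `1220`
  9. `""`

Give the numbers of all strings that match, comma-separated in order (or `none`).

1 → match
2 → match
3 → match
4 → match
5 → no match
6 → no match
7 → match
8 → match
9 → match

1, 2, 3, 4, 7, 8, 9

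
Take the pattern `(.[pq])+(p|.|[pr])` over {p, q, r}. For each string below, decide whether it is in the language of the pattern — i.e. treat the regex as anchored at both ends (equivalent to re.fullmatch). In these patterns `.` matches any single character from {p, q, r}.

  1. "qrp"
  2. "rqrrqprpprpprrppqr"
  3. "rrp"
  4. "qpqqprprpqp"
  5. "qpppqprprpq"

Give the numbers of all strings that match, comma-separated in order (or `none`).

5

1 → no match
2 → no match
3 → no match
4 → no match
5 → match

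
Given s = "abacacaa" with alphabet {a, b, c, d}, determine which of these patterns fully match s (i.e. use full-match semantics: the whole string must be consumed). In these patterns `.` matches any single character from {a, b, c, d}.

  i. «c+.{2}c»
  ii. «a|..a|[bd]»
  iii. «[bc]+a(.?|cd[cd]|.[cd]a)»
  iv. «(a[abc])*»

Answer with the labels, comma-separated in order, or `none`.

iv

i → no match — must start with "c"
ii → no match
iii → no match
iv → match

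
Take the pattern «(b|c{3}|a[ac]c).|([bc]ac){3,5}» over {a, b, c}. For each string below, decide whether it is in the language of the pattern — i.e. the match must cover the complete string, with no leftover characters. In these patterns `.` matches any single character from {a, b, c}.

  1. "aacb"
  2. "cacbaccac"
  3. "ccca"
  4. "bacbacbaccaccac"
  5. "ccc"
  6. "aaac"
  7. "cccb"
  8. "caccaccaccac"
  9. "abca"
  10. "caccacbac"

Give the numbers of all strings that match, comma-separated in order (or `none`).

1 → match
2 → match
3 → match
4 → match
5 → no match
6 → no match
7 → match
8 → match
9 → no match
10 → match

1, 2, 3, 4, 7, 8, 10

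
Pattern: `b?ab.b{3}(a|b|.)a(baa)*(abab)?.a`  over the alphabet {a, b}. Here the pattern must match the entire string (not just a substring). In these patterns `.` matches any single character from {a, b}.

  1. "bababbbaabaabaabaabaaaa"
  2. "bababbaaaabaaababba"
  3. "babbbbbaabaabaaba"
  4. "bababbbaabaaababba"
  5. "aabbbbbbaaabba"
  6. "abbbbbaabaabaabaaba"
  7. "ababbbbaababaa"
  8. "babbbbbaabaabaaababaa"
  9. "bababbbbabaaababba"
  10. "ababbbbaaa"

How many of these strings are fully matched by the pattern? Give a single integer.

8

1 → match
2 → no match
3 → match
4 → match
5 → no match
6 → match
7 → match
8 → match
9 → match
10 → match
Total matched: 8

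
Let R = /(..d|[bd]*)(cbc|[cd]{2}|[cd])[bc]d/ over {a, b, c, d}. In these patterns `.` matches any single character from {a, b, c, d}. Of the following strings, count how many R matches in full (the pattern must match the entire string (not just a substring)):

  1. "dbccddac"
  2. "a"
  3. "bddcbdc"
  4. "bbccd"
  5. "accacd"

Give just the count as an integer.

1. "dbccddac" → no match — must end with "d"
2. "a" → no match — must end with "d"
3. "bddcbdc" → no match — must end with "d"
4. "bbccd" → match
5. "accacd" → no match
Total matched: 1

1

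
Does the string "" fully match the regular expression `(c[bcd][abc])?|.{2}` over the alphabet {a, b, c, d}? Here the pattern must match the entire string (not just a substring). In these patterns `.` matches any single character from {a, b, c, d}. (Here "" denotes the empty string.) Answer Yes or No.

Yes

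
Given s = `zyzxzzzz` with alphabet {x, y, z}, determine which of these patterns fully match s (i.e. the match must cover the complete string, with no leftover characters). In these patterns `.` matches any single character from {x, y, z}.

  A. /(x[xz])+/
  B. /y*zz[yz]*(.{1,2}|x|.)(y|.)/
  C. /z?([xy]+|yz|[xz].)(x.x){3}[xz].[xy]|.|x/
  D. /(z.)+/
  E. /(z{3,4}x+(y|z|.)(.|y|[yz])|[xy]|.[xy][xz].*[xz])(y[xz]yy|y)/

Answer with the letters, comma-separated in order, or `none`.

A → no match — must start with `x`
B → no match
C → no match
D → match
E → no match

D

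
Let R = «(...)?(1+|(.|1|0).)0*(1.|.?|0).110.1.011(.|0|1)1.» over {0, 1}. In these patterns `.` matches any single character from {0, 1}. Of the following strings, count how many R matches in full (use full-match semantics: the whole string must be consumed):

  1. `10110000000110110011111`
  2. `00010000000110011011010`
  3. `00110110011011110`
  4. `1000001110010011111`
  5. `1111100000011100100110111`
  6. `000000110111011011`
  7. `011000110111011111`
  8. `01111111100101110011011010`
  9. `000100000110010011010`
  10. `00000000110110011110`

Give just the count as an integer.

1 → match
2 → match
3 → match
4 → match
5 → no match
6 → match
7 → match
8 → match
9 → match
10 → match
Total matched: 9

9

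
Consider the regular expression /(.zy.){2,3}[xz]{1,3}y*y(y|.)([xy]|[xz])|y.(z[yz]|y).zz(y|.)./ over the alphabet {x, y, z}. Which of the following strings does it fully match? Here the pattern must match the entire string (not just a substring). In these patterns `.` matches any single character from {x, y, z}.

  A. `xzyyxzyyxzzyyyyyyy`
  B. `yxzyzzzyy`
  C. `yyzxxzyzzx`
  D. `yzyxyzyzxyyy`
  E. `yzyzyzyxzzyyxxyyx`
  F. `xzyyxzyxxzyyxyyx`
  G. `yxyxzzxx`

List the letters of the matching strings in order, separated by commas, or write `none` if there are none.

A → match
B → match
C → no match
D → match
E → match
F → match
G → match

A, B, D, E, F, G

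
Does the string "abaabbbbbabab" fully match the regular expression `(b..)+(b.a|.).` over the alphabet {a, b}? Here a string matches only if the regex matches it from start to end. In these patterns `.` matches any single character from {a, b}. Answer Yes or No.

Every match must start with "b", but "abaabbbbbabab" does not.

No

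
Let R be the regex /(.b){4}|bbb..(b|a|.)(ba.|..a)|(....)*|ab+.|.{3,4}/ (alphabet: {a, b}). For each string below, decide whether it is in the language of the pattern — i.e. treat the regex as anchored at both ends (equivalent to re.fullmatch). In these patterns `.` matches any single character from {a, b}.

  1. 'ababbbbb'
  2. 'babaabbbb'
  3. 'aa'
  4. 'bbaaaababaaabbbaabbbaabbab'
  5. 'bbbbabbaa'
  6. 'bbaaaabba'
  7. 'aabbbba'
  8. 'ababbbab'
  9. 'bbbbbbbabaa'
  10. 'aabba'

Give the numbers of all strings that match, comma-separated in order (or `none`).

1, 5, 8

1. 'ababbbbb' → match
2. 'babaabbbb' → no match
3. 'aa' → no match
4 → no match
5. 'bbbbabbaa' → match
6. 'bbaaaabba' → no match
7. 'aabbbba' → no match
8. 'ababbbab' → match
9. 'bbbbbbbabaa' → no match
10. 'aabba' → no match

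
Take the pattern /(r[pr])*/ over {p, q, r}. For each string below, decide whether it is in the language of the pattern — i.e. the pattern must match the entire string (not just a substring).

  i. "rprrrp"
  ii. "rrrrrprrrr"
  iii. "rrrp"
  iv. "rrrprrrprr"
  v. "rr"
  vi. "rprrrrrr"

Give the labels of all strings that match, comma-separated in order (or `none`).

i, ii, iii, iv, v, vi

i → match
ii → match
iii → match
iv → match
v → match
vi → match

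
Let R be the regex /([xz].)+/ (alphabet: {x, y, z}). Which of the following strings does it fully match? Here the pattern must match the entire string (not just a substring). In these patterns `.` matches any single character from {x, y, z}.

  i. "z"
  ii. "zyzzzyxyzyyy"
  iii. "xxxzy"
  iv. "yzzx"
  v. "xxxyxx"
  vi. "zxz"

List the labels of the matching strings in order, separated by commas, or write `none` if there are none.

i → no match
ii → no match
iii → no match
iv → no match
v → match
vi → no match

v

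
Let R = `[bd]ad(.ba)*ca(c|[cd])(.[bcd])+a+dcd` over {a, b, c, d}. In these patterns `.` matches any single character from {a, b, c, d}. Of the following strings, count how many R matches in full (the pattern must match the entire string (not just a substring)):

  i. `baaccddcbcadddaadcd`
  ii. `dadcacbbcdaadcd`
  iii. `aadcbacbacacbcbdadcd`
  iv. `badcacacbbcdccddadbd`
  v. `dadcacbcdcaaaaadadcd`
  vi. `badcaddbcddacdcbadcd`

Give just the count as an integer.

i → no match
ii → match
iii → no match
iv → no match — must end with `adcd`
v → no match
vi → no match
Total matched: 1

1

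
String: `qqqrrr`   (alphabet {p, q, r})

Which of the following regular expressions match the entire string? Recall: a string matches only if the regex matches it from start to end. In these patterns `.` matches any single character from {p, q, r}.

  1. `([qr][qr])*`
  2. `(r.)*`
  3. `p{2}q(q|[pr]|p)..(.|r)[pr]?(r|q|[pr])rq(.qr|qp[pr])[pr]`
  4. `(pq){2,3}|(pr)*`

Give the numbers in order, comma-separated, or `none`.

1

1 → match
2 → no match
3 → no match — must start with `p`
4 → no match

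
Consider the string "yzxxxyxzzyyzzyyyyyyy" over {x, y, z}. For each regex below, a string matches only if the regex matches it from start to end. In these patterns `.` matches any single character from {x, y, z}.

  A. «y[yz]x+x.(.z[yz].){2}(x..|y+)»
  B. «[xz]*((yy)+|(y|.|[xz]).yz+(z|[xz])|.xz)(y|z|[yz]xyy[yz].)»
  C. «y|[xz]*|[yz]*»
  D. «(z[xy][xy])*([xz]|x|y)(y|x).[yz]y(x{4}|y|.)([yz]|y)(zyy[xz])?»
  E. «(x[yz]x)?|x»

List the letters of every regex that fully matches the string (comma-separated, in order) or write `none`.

A

A → match
B → no match
C → no match
D → no match
E → no match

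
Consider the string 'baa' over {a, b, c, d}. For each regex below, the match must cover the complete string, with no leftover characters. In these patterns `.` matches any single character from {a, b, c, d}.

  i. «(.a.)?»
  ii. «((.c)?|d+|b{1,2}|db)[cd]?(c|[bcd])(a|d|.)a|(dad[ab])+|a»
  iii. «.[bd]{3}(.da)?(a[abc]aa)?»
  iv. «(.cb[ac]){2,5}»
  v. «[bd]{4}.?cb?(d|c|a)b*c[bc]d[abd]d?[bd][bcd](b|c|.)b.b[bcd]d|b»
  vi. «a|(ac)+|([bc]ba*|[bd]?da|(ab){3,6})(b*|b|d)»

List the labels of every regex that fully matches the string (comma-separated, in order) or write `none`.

i, ii

i → match
ii → match
iii → no match
iv → no match
v → no match
vi → no match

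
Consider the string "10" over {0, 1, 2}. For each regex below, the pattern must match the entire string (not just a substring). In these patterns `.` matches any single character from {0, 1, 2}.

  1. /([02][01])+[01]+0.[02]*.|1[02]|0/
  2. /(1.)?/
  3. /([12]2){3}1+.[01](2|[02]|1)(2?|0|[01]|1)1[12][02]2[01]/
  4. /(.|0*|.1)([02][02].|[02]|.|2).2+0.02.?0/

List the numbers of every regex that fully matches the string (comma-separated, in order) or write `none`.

1, 2

1 → match
2 → match
3 → no match
4 → no match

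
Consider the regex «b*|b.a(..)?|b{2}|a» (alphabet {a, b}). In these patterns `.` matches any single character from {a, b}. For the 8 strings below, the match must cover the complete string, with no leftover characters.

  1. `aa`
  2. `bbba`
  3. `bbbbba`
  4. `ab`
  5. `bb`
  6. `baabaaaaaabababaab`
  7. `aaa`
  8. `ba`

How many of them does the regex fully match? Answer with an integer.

1 → no match
2 → no match
3 → no match
4 → no match
5 → match
6 → no match
7 → no match
8 → no match
Total matched: 1

1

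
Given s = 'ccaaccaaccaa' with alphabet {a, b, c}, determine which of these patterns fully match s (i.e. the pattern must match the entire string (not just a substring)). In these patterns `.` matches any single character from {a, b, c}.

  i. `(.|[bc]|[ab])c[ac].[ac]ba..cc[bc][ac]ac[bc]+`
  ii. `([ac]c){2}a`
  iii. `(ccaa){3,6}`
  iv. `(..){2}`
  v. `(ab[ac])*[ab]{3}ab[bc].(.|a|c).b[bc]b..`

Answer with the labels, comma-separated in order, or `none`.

iii

i → no match
ii → no match — must end with 'ca'
iii → match
iv → no match
v → no match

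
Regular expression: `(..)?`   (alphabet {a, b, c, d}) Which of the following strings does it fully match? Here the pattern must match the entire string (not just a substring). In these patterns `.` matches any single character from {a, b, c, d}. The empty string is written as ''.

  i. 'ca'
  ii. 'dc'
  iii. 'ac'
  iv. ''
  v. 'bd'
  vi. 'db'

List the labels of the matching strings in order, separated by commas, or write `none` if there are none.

i, ii, iii, iv, v, vi

i → match
ii → match
iii → match
iv → match
v → match
vi → match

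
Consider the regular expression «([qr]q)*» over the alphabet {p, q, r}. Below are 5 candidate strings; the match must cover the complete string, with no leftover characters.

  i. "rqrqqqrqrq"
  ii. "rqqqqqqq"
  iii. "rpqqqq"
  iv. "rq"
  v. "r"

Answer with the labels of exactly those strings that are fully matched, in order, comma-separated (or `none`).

i, ii, iv

i → match
ii → match
iii → no match
iv → match
v → no match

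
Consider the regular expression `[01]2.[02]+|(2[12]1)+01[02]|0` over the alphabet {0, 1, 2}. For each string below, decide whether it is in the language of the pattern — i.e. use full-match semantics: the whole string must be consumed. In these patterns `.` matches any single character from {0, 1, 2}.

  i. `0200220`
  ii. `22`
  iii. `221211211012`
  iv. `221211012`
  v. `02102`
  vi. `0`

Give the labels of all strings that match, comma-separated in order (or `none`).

i, iii, iv, v, vi

i → match
ii → no match
iii → match
iv → match
v → match
vi → match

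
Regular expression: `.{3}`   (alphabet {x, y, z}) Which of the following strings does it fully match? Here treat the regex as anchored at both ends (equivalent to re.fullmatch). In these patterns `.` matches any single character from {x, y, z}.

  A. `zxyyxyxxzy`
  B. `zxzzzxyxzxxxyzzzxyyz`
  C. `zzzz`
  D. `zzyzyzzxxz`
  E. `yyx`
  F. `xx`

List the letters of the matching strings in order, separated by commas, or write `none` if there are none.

A. `zxyyxyxxzy` → no match
B → no match
C. `zzzz` → no match
D. `zzyzyzzxxz` → no match
E. `yyx` → match
F. `xx` → no match

E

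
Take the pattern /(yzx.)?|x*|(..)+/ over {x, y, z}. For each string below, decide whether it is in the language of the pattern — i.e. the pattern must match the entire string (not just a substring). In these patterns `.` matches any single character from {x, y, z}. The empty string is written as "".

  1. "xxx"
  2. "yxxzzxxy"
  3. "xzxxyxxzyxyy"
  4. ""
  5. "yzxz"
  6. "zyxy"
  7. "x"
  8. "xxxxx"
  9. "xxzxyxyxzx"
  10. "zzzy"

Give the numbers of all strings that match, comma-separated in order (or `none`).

1 → match
2 → match
3 → match
4 → match
5 → match
6 → match
7 → match
8 → match
9 → match
10 → match

1, 2, 3, 4, 5, 6, 7, 8, 9, 10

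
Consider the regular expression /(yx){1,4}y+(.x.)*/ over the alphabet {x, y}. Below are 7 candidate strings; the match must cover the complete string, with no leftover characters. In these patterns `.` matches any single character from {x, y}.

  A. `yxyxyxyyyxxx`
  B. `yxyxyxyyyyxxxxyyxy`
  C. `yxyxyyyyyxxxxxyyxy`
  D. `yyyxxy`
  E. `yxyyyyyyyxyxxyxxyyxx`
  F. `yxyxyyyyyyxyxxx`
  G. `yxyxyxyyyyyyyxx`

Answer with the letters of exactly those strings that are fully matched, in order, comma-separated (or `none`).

A → match
B → match
C → match
D → no match — must start with `yx`
E → match
F → match
G → match

A, B, C, E, F, G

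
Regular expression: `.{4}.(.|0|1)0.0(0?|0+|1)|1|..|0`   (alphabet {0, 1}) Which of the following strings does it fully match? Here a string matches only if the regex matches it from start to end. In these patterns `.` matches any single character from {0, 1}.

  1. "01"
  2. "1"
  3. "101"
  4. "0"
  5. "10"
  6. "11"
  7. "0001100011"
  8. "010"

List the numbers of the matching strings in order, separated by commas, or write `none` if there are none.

1 → match
2 → match
3 → no match
4 → match
5 → match
6 → match
7 → no match
8 → no match

1, 2, 4, 5, 6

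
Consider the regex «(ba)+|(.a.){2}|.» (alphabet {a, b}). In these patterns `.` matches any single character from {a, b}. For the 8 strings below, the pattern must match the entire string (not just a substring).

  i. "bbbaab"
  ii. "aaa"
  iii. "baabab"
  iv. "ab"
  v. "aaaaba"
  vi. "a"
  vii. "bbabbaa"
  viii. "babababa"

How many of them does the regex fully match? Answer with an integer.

i → no match
ii → no match
iii → match
iv → no match
v → no match
vi → match
vii → no match
viii → match
Total matched: 3

3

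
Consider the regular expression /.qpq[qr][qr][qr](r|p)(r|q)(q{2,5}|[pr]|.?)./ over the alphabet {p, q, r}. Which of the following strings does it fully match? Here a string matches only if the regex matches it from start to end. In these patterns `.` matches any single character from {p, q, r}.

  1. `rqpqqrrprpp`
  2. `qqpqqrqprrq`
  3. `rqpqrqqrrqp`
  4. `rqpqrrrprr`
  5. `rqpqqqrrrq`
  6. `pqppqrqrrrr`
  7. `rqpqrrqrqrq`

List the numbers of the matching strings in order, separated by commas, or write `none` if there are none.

1, 2, 3, 4, 5, 7

1. `rqpqqrrprpp` → match
2. `qqpqqrqprrq` → match
3. `rqpqrqqrrqp` → match
4. `rqpqrrrprr` → match
5. `rqpqqqrrrq` → match
6. `pqppqrqrrrr` → no match
7. `rqpqrrqrqrq` → match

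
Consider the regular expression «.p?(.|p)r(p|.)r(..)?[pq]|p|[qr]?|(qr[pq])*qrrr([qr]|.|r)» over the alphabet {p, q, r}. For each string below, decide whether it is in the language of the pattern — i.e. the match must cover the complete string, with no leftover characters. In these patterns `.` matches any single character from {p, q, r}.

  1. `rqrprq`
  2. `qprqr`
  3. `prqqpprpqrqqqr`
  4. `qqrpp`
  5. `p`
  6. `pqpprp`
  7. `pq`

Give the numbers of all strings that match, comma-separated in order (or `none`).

1. `rqrprq` → match
2. `qprqr` → no match
3 → no match
4. `qqrpp` → no match
5. `p` → match
6. `pqpprp` → no match
7. `pq` → no match

1, 5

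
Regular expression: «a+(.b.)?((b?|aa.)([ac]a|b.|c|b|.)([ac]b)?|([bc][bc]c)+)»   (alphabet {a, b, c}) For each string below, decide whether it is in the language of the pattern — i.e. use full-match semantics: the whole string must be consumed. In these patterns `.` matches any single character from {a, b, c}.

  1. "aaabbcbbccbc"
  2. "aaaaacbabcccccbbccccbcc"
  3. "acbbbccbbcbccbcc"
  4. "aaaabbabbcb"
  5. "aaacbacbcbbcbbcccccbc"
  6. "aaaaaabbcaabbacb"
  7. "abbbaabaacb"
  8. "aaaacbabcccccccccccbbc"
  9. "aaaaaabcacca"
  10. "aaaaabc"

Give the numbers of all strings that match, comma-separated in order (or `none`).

1. "aaabbcbbccbc" → match
2 → match
3 → match
4. "aaaabbabbcb" → match
5 → match
6 → match
7. "abbbaabaacb" → match
8 → match
9. "aaaaaabcacca" → no match
10. "aaaaabc" → match

1, 2, 3, 4, 5, 6, 7, 8, 10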